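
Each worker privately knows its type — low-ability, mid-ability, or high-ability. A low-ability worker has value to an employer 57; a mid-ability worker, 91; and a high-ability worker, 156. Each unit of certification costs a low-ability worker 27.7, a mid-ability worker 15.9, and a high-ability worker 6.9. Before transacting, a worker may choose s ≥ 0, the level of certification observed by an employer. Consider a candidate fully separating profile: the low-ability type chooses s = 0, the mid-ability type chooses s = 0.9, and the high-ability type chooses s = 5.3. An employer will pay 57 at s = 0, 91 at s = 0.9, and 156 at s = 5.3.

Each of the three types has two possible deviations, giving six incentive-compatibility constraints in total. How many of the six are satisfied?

5

High-ability (own payoff 156 − 6.9×5.3 = 119.43): to s=0 gives 57 → no gain ✓; to s=0.9 gives 91 − 6.9×0.9 = 84.79 → no gain ✓.
Mid-ability (own payoff 91 − 15.9×0.9 = 76.69): to s=0 gives 57 → no gain ✓; to s=5.3 gives 156 − 15.9×5.3 = 71.73 → no gain ✓.
Low-ability (own payoff 57): to s=0.9 gives 91 − 27.7×0.9 = 66.07 → profitable ✗; to s=5.3 gives 156 − 27.7×5.3 = 9.19 → no gain ✓.
5 of the 6 constraints hold; not an equilibrium.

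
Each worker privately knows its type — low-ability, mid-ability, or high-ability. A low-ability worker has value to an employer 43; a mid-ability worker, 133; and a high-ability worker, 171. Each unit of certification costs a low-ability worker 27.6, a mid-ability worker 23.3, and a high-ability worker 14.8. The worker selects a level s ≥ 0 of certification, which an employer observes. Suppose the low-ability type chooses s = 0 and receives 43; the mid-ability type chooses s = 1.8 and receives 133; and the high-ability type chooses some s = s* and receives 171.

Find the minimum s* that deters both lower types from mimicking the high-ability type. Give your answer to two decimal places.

Mid-ability type (on-path payoff 133 − 23.3×1.8 = 91.06) won't mimic when 91.06 ≥ 171 − 23.3·s*, i.e. s* ≥ 3.43.
Low-ability type (on-path payoff 43) won't mimic when 43 ≥ 171 − 27.6·s*, i.e. s* ≥ 4.64.
Both must hold, so s* = max(4.64, 3.43) = 4.64. The low-ability type's constraint binds.

4.64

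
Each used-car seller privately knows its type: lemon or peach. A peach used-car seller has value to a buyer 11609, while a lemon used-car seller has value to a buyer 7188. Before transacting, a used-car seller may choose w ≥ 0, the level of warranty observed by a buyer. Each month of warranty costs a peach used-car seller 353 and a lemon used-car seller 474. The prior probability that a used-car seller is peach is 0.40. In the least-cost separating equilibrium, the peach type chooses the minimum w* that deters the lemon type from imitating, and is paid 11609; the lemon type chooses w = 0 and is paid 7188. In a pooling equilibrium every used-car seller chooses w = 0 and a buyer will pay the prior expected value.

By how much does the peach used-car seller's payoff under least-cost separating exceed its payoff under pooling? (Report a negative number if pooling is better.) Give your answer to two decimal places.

-639.83

Least-cost separating signal: w* solves 7188 = 11609 − 474·w*, so w* = (11609 − 7188)/474 ≈ 9.3270.
Peach type's separating payoff: 11609 − 353 × w* = 11609 − 353 × (11609 − 7188)/474 = 11609 − 1560613/474 ≈ 8316.5675.
Pooling payoff: 0.40 × 11609 + 0.60 × 7188 = 8956.4.
Difference: 8316.5675 − 8956.4 = -639.8325, i.e. -639.83 to two decimal places.
The peach type would prefer the pooling outcome.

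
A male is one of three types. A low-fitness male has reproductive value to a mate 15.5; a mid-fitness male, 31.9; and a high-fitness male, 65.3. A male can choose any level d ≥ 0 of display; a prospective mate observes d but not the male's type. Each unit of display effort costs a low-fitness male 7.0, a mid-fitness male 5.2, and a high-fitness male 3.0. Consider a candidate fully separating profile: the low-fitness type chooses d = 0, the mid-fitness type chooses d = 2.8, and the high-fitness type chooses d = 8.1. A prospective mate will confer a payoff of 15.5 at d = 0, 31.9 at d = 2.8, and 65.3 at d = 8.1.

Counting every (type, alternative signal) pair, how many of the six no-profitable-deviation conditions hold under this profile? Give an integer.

5

High-fitness (own payoff 65.3 − 3.0×8.1 = 41): to d=0 gives 15.5 → no gain ✓; to d=2.8 gives 31.9 − 3.0×2.8 = 23.5 → no gain ✓.
Low-fitness (own payoff 15.5): to d=2.8 gives 31.9 − 7.0×2.8 = 12.3 → no gain ✓; to d=8.1 gives 65.3 − 7.0×8.1 = 8.6 → no gain ✓.
Mid-fitness (own payoff 31.9 − 5.2×2.8 = 17.34): to d=0 gives 15.5 → no gain ✓; to d=8.1 gives 65.3 − 5.2×8.1 = 23.18 → profitable ✗.
5 of the 6 constraints hold; not an equilibrium.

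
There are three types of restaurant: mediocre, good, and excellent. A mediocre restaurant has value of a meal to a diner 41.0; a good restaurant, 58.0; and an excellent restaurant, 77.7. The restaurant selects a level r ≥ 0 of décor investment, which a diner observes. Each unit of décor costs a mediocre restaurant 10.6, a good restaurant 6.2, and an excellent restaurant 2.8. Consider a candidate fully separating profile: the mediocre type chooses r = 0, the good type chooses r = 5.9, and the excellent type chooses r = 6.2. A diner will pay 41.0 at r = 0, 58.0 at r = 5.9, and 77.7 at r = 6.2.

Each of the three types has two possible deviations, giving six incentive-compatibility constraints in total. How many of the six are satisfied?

4

Excellent (own payoff 77.7 − 2.8×6.2 = 60.34): to r=0 gives 41.0 → no gain ✓; to r=5.9 gives 58.0 − 2.8×5.9 = 41.48 → no gain ✓.
Good (own payoff 58.0 − 6.2×5.9 = 21.42): to r=0 gives 41.0 → profitable ✗; to r=6.2 gives 77.7 − 6.2×6.2 = 39.26 → profitable ✗.
Mediocre (own payoff 41.0): to r=5.9 gives 58.0 − 10.6×5.9 = -4.54 → no gain ✓; to r=6.2 gives 77.7 − 10.6×6.2 = 11.98 → no gain ✓.
4 of the 6 constraints hold; not an equilibrium.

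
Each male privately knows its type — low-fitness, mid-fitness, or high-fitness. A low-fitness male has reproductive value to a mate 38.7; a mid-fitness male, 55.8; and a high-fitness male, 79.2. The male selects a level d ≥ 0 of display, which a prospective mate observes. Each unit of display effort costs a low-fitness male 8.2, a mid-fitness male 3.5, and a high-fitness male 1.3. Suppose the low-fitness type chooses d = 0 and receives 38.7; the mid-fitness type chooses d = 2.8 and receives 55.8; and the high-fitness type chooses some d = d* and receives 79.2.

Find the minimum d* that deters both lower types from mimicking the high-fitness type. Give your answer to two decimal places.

Mid-fitness type (on-path payoff 55.8 − 3.5×2.8 = 46) won't mimic when 46 ≥ 79.2 − 3.5·d*, i.e. d* ≥ 9.49.
Low-fitness type (on-path payoff 38.7) won't mimic when 38.7 ≥ 79.2 − 8.2·d*, i.e. d* ≥ 4.94.
Both must hold, so d* = max(4.94, 9.49) = 9.49. The mid-fitness type's constraint binds.

9.49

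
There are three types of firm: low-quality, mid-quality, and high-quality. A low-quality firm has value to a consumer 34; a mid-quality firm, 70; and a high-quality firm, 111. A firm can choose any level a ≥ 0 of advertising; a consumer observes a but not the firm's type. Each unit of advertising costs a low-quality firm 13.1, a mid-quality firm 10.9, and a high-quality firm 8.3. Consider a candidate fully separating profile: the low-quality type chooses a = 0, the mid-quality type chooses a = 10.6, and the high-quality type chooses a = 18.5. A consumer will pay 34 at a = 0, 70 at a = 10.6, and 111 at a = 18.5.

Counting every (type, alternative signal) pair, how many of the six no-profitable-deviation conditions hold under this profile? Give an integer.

3

Mid-quality (own payoff 70 − 10.9×10.6 = -45.54): to a=0 gives 34 → profitable ✗; to a=18.5 gives 111 − 10.9×18.5 = -90.65 → no gain ✓.
High-quality (own payoff 111 − 8.3×18.5 = -42.55): to a=0 gives 34 → profitable ✗; to a=10.6 gives 70 − 8.3×10.6 = -17.98 → profitable ✗.
Low-quality (own payoff 34): to a=10.6 gives 70 − 13.1×10.6 = -68.86 → no gain ✓; to a=18.5 gives 111 − 13.1×18.5 = -131.35 → no gain ✓.
3 of the 6 constraints hold; not an equilibrium.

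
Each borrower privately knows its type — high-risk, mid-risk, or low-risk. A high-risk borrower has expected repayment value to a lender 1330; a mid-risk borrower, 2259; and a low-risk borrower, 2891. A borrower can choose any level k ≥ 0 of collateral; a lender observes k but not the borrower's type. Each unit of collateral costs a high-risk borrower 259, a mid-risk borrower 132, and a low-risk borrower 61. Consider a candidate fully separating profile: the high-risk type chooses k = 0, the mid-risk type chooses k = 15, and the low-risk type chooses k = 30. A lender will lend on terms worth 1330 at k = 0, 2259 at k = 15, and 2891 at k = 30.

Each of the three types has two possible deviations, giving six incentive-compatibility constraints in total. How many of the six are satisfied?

3

Low-risk (own payoff 2891 − 61×30 = 1061): to k=0 gives 1330 → profitable ✗; to k=15 gives 2259 − 61×15 = 1344 → profitable ✗.
Mid-risk (own payoff 2259 − 132×15 = 279): to k=0 gives 1330 → profitable ✗; to k=30 gives 2891 − 132×30 = -1069 → no gain ✓.
High-risk (own payoff 1330): to k=15 gives 2259 − 259×15 = -1626 → no gain ✓; to k=30 gives 2891 − 259×30 = -4879 → no gain ✓.
3 of the 6 constraints hold; not an equilibrium.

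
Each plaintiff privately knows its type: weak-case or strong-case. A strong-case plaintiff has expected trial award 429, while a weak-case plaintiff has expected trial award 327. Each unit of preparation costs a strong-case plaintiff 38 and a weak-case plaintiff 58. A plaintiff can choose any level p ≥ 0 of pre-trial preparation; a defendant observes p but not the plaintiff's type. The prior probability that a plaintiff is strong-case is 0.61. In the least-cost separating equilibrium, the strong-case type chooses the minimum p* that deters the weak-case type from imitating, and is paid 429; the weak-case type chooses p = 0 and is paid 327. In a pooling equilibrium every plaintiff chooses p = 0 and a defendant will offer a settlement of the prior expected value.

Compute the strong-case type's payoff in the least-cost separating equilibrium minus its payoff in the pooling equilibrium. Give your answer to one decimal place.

Least-cost separating signal: p* solves 327 = 429 − 58·p*, so p* = (429 − 327)/58 ≈ 1.7586.
Strong-case type's separating payoff: 429 − 38 × p* = 429 − 38 × (429 − 327)/58 = 429 − 3876/58 ≈ 362.172.
Pooling payoff: 0.61 × 429 + 0.39 × 327 = 389.22.
Difference: 362.172 − 389.22 = -27.048, i.e. -27.0 to one decimal place.
The strong-case type would prefer the pooling outcome.

-27.0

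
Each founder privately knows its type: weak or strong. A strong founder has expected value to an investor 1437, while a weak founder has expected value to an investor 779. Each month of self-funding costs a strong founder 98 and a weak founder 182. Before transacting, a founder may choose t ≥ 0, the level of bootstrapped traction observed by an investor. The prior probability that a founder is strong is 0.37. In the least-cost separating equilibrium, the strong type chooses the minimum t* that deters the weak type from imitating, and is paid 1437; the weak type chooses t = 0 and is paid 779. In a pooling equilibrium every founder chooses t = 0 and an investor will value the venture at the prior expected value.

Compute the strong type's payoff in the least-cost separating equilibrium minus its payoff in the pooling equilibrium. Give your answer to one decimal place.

Least-cost separating signal: t* solves 779 = 1437 − 182·t*, so t* = (1437 − 779)/182 ≈ 3.6154.
Strong type's separating payoff: 1437 − 98 × t* = 1437 − 98 × (1437 − 779)/182 = 1437 − 64484/182 ≈ 1082.692.
Pooling payoff: 0.37 × 1437 + 0.63 × 779 = 1022.46.
Difference: 1082.692 − 1022.46 = 60.232, i.e. 60.2 to one decimal place.
The strong type prefers to separate.

60.2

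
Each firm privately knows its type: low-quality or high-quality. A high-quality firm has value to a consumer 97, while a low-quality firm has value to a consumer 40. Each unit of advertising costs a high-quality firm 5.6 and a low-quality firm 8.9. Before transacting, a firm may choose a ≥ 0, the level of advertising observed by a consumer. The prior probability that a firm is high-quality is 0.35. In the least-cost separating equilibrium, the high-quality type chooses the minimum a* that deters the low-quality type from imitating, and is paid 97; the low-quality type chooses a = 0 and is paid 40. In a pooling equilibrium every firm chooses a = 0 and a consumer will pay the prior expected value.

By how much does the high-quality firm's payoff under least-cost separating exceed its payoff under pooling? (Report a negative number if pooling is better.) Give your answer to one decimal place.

Least-cost separating signal: a* solves 40 = 97 − 8.9·a*, so a* = (97 − 40)/8.9 ≈ 6.4045.
High-quality type's separating payoff: 97 − 5.6 × a* = 97 − 5.6 × (97 − 40)/8.9 = 97 − 319.2/8.9 ≈ 61.135.
Pooling payoff: 0.35 × 97 + 0.65 × 40 = 59.95.
Difference: 61.135 − 59.95 = 1.185, i.e. 1.2 to one decimal place.
The high-quality type prefers to separate.

1.2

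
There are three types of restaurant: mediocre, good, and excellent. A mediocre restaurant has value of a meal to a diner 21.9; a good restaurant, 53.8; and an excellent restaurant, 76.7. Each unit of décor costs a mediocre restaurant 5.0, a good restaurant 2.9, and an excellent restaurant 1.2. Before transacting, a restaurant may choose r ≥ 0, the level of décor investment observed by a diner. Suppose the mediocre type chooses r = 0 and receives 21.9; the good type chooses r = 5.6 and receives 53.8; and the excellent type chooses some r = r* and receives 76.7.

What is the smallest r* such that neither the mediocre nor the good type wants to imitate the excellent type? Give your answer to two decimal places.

13.50

Mediocre type (on-path payoff 21.9) won't mimic when 21.9 ≥ 76.7 − 5.0·r*, i.e. r* ≥ 10.96.
Good type (on-path payoff 53.8 − 2.9×5.6 = 37.56) won't mimic when 37.56 ≥ 76.7 − 2.9·r*, i.e. r* ≥ 13.50.
Both must hold, so r* = max(10.96, 13.50) = 13.50. The good type's constraint binds.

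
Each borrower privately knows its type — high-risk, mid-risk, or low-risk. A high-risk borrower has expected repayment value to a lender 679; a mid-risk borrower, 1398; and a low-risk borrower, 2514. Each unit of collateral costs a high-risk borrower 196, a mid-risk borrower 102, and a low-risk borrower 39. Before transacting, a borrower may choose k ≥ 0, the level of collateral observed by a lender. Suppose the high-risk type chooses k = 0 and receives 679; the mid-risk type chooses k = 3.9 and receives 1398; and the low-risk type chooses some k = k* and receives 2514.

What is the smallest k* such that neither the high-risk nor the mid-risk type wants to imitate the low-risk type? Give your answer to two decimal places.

14.84

Mid-risk type (on-path payoff 1398 − 102×3.9 = 1000.2) won't mimic when 1000.2 ≥ 2514 − 102·k*, i.e. k* ≥ 14.84.
High-risk type (on-path payoff 679) won't mimic when 679 ≥ 2514 − 196·k*, i.e. k* ≥ 9.36.
Both must hold, so k* = max(9.36, 14.84) = 14.84. The mid-risk type's constraint binds.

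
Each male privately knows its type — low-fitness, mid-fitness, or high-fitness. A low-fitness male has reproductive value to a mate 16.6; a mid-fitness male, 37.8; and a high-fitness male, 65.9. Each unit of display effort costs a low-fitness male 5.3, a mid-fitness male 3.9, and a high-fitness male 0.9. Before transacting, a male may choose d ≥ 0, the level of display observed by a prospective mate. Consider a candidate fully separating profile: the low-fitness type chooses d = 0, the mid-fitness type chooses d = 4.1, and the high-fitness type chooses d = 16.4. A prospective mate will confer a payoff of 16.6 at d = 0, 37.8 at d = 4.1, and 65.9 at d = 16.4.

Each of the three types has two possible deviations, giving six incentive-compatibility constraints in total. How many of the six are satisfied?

High-fitness (own payoff 65.9 − 0.9×16.4 = 51.14): to d=0 gives 16.6 → no gain ✓; to d=4.1 gives 37.8 − 0.9×4.1 = 34.11 → no gain ✓.
Low-fitness (own payoff 16.6): to d=4.1 gives 37.8 − 5.3×4.1 = 16.07 → no gain ✓; to d=16.4 gives 65.9 − 5.3×16.4 = -21.02 → no gain ✓.
Mid-fitness (own payoff 37.8 − 3.9×4.1 = 21.81): to d=0 gives 16.6 → no gain ✓; to d=16.4 gives 65.9 − 3.9×16.4 = 1.94 → no gain ✓.
6 of the 6 constraints hold; this profile is a separating equilibrium.

6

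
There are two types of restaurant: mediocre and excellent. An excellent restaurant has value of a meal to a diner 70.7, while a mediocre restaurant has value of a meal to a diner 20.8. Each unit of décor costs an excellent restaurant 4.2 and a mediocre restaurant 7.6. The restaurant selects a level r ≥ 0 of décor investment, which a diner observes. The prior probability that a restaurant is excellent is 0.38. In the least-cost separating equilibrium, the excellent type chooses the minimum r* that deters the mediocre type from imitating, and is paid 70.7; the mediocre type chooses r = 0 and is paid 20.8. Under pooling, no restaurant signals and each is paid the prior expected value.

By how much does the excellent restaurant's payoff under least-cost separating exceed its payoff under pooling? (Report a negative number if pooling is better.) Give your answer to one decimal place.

Least-cost separating signal: r* solves 20.8 = 70.7 − 7.6·r*, so r* = (70.7 − 20.8)/7.6 ≈ 6.5658.
Excellent type's separating payoff: 70.7 − 4.2 × r* = 70.7 − 4.2 × (70.7 − 20.8)/7.6 = 70.7 − 209.58/7.6 ≈ 43.124.
Pooling payoff: 0.38 × 70.7 + 0.62 × 20.8 = 39.762.
Difference: 43.124 − 39.762 = 3.362, i.e. 3.4 to one decimal place.
The excellent type prefers to separate.

3.4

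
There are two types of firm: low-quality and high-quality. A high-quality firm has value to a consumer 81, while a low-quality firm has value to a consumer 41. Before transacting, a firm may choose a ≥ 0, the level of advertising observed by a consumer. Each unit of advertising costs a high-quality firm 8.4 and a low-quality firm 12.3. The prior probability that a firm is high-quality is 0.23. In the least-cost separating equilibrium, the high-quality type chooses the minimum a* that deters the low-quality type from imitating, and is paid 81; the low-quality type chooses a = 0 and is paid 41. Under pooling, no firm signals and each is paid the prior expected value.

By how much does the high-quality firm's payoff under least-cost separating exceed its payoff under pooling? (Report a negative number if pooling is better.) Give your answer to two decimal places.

Least-cost separating signal: a* solves 41 = 81 − 12.3·a*, so a* = (81 − 41)/12.3 ≈ 3.2520.
High-quality type's separating payoff: 81 − 8.4 × a* = 81 − 8.4 × (81 − 41)/12.3 = 81 − 336/12.3 ≈ 53.6829.
Pooling payoff: 0.23 × 81 + 0.77 × 41 = 50.2.
Difference: 53.6829 − 50.2 = 3.4829, i.e. 3.48 to two decimal places.
The high-quality type prefers to separate.

3.48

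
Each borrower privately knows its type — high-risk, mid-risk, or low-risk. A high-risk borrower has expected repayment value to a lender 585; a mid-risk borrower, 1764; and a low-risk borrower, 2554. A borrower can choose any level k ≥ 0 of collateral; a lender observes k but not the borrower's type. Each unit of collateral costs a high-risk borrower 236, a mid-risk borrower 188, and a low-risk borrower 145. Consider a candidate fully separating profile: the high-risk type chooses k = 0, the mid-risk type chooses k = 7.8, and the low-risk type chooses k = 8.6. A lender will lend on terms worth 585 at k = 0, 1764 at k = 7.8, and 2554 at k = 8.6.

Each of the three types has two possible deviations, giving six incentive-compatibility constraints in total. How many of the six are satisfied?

Mid-risk (own payoff 1764 − 188×7.8 = 297.6): to k=0 gives 585 → profitable ✗; to k=8.6 gives 2554 − 188×8.6 = 937.2 → profitable ✗.
High-risk (own payoff 585): to k=7.8 gives 1764 − 236×7.8 = -76.8 → no gain ✓; to k=8.6 gives 2554 − 236×8.6 = 524.4 → no gain ✓.
Low-risk (own payoff 2554 − 145×8.6 = 1307): to k=0 gives 585 → no gain ✓; to k=7.8 gives 1764 − 145×7.8 = 633 → no gain ✓.
4 of the 6 constraints hold; not an equilibrium.

4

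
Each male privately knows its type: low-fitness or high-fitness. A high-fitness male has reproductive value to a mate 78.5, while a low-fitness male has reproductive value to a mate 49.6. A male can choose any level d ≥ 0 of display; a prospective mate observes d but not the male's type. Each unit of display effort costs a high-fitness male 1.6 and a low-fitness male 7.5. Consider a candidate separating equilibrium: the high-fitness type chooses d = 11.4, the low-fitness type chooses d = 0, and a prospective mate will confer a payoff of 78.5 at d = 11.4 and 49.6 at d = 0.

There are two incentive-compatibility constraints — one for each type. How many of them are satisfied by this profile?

Low-fitness type: stay at 0 → 49.6; mimic → 78.5 − 7.5 × 11.4 = -7. IC holds (49.6 ≥ -7).
High-fitness type: signal → 78.5 − 1.6 × 11.4 = 60.26; deviate to 0 → 49.6. IC holds (60.26 ≥ 49.6).
2 of 2 constraints hold, so this is a separating equilibrium.

2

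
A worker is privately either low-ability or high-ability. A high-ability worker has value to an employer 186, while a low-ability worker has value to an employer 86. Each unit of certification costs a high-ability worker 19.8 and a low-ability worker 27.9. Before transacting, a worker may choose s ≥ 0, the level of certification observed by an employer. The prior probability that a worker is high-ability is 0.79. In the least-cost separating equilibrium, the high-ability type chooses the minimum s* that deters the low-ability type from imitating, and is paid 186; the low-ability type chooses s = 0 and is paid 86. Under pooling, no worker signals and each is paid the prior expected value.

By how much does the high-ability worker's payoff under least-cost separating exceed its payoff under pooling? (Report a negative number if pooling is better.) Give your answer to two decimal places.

Least-cost separating signal: s* solves 86 = 186 − 27.9·s*, so s* = (186 − 86)/27.9 ≈ 3.5842.
High-ability type's separating payoff: 186 − 19.8 × s* = 186 − 19.8 × (186 − 86)/27.9 = 186 − 1980/27.9 ≈ 115.0323.
Pooling payoff: 0.79 × 186 + 0.21 × 86 = 165.
Difference: 115.0323 − 165 = -49.9677, i.e. -49.97 to two decimal places.
The high-ability type would prefer the pooling outcome.

-49.97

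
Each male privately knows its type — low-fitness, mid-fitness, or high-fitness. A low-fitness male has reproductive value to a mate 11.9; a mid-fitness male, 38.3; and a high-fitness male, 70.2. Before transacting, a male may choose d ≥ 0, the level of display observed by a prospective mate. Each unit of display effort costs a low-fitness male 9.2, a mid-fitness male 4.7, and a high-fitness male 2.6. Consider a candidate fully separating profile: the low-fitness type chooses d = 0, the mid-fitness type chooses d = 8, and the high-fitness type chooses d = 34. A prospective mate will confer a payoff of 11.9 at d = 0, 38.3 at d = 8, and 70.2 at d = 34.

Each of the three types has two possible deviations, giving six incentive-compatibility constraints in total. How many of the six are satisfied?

Mid-fitness (own payoff 38.3 − 4.7×8 = 0.7): to d=0 gives 11.9 → profitable ✗; to d=34 gives 70.2 − 4.7×34 = -89.6 → no gain ✓.
High-fitness (own payoff 70.2 − 2.6×34 = -18.2): to d=0 gives 11.9 → profitable ✗; to d=8 gives 38.3 − 2.6×8 = 17.5 → profitable ✗.
Low-fitness (own payoff 11.9): to d=8 gives 38.3 − 9.2×8 = -35.3 → no gain ✓; to d=34 gives 70.2 − 9.2×34 = -242.6 → no gain ✓.
3 of the 6 constraints hold; not an equilibrium.

3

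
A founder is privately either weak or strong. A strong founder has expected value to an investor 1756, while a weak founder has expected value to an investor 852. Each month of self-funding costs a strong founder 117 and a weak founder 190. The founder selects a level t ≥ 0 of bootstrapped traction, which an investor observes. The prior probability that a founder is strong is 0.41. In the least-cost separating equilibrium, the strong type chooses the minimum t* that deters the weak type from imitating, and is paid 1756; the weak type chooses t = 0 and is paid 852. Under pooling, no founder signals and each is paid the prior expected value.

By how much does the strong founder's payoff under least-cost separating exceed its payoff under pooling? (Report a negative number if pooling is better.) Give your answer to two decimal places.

-23.31

Least-cost separating signal: t* solves 852 = 1756 − 190·t*, so t* = (1756 − 852)/190 ≈ 4.7579.
Strong type's separating payoff: 1756 − 117 × t* = 1756 − 117 × (1756 − 852)/190 = 1756 − 105768/190 ≈ 1199.3263.
Pooling payoff: 0.41 × 1756 + 0.59 × 852 = 1222.64.
Difference: 1199.3263 − 1222.64 = -23.3137, i.e. -23.31 to two decimal places.
The strong type would prefer the pooling outcome.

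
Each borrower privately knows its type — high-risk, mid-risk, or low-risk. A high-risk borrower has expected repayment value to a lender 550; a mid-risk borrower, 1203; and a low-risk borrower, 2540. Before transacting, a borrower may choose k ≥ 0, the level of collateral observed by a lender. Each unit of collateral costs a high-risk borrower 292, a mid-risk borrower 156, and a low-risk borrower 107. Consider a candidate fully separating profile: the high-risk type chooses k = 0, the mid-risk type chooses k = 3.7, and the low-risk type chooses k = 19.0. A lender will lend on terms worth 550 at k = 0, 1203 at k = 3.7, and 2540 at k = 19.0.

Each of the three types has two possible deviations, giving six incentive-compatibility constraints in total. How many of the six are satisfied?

High-risk (own payoff 550): to k=3.7 gives 1203 − 292×3.7 = 122.6 → no gain ✓; to k=19.0 gives 2540 − 292×19.0 = -3008 → no gain ✓.
Low-risk (own payoff 2540 − 107×19.0 = 507): to k=0 gives 550 → profitable ✗; to k=3.7 gives 1203 − 107×3.7 = 807.1 → profitable ✗.
Mid-risk (own payoff 1203 − 156×3.7 = 625.8): to k=0 gives 550 → no gain ✓; to k=19.0 gives 2540 − 156×19.0 = -424 → no gain ✓.
4 of the 6 constraints hold; not an equilibrium.

4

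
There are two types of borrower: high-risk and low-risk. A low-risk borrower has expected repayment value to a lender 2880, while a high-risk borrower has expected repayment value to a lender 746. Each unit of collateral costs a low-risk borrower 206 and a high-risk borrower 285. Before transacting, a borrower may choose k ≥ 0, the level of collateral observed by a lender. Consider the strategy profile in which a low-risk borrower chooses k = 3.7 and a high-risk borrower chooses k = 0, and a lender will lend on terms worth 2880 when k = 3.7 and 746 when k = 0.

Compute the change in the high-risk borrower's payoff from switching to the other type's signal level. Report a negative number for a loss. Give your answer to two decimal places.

Playing k = 0 the high-risk borrower receives 746.
Deviating to k = 3.7 brings payment 2880 at cost 285 × 3.7 = 1054.5, netting 1825.5.
Gain from deviating: 1825.5 − 746 = 1079.50.
The gain is positive, so the high-risk type's incentive-compatibility constraint is violated — this profile is not a separating equilibrium.

1079.50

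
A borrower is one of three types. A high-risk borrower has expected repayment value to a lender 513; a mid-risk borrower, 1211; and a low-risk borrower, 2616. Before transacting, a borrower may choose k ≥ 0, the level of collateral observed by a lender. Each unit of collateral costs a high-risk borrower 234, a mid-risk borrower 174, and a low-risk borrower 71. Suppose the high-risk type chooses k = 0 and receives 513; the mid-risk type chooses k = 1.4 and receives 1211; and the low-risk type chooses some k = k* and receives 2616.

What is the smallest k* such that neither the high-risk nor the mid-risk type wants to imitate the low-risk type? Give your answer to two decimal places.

High-risk type (on-path payoff 513) won't mimic when 513 ≥ 2616 − 234·k*, i.e. k* ≥ 8.99.
Mid-risk type (on-path payoff 1211 − 174×1.4 = 967.4) won't mimic when 967.4 ≥ 2616 − 174·k*, i.e. k* ≥ 9.47.
Both must hold, so k* = max(8.99, 9.47) = 9.47. The mid-risk type's constraint binds.

9.47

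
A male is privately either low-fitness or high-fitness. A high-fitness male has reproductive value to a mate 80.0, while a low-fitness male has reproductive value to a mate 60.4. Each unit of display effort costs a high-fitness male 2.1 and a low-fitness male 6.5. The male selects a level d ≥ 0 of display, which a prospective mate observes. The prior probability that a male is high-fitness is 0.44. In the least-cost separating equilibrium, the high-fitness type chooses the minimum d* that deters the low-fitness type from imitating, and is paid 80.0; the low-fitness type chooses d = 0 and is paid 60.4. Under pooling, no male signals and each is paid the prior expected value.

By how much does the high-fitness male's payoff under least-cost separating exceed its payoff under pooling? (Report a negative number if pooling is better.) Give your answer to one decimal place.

4.6

Least-cost separating signal: d* solves 60.4 = 80.0 − 6.5·d*, so d* = (80.0 − 60.4)/6.5 ≈ 3.0154.
High-fitness type's separating payoff: 80.0 − 2.1 × d* = 80.0 − 2.1 × (80.0 − 60.4)/6.5 = 80.0 − 41.16/6.5 ≈ 73.668.
Pooling payoff: 0.44 × 80.0 + 0.56 × 60.4 = 69.024.
Difference: 73.668 − 69.024 = 4.644, i.e. 4.6 to one decimal place.
The high-fitness type prefers to separate.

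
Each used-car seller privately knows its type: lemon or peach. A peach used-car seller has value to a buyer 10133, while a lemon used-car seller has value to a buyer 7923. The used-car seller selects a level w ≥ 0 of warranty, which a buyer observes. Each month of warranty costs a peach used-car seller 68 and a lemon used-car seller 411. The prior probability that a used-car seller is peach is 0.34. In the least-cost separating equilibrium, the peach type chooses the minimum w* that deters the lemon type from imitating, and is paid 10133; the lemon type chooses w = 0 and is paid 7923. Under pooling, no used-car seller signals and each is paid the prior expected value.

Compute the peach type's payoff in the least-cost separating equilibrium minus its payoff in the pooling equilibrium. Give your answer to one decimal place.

Least-cost separating signal: w* solves 7923 = 10133 − 411·w*, so w* = (10133 − 7923)/411 ≈ 5.3771.
Peach type's separating payoff: 10133 − 68 × w* = 10133 − 68 × (10133 − 7923)/411 = 10133 − 150280/411 ≈ 9767.355.
Pooling payoff: 0.34 × 10133 + 0.66 × 7923 = 8674.4.
Difference: 9767.355 − 8674.4 = 1092.955, i.e. 1093.0 to one decimal place.
The peach type prefers to separate.

1093.0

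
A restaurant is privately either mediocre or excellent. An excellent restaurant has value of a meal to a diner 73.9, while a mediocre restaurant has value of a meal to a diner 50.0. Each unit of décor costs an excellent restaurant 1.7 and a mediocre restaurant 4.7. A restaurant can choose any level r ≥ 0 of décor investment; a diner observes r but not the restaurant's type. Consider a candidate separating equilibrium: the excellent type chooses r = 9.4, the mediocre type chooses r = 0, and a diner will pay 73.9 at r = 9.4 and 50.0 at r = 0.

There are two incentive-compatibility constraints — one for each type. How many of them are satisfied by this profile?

2

Excellent type: signal → 73.9 − 1.7 × 9.4 = 57.92; deviate to 0 → 50.0. IC holds (57.92 ≥ 50.0).
Mediocre type: stay at 0 → 50.0; mimic → 73.9 − 4.7 × 9.4 = 29.72. IC holds (50.0 ≥ 29.72).
2 of 2 constraints hold, so this is a separating equilibrium.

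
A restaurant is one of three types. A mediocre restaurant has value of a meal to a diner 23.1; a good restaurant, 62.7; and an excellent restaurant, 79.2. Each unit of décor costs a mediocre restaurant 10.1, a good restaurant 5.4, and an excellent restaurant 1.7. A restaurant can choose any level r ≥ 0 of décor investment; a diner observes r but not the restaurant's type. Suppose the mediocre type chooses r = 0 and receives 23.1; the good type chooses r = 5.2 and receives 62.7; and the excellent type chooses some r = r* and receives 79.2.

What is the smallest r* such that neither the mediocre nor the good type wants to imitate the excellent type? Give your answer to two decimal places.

Good type (on-path payoff 62.7 − 5.4×5.2 = 34.62) won't mimic when 34.62 ≥ 79.2 − 5.4·r*, i.e. r* ≥ 8.26.
Mediocre type (on-path payoff 23.1) won't mimic when 23.1 ≥ 79.2 − 10.1·r*, i.e. r* ≥ 5.55.
Both must hold, so r* = max(5.55, 8.26) = 8.26. The good type's constraint binds.

8.26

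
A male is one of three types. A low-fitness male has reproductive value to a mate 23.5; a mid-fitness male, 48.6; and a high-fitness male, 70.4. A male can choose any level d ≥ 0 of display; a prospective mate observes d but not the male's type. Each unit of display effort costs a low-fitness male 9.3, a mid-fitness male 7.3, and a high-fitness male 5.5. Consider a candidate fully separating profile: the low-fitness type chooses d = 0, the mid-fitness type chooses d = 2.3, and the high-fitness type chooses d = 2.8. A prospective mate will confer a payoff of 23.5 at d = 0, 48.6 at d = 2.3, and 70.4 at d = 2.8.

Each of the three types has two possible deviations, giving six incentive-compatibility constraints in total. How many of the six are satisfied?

3

Mid-fitness (own payoff 48.6 − 7.3×2.3 = 31.81): to d=0 gives 23.5 → no gain ✓; to d=2.8 gives 70.4 − 7.3×2.8 = 49.96 → profitable ✗.
High-fitness (own payoff 70.4 − 5.5×2.8 = 55): to d=0 gives 23.5 → no gain ✓; to d=2.3 gives 48.6 − 5.5×2.3 = 35.95 → no gain ✓.
Low-fitness (own payoff 23.5): to d=2.3 gives 48.6 − 9.3×2.3 = 27.21 → profitable ✗; to d=2.8 gives 70.4 − 9.3×2.8 = 44.36 → profitable ✗.
3 of the 6 constraints hold; not an equilibrium.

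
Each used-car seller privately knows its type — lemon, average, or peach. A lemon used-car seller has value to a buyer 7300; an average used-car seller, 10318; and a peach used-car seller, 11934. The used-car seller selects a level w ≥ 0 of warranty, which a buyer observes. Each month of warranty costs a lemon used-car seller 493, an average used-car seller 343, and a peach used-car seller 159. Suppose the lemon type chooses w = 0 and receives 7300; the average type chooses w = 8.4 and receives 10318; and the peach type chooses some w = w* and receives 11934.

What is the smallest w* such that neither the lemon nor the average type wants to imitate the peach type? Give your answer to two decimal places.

13.11

Lemon type (on-path payoff 7300) won't mimic when 7300 ≥ 11934 − 493·w*, i.e. w* ≥ 9.40.
Average type (on-path payoff 10318 − 343×8.4 = 7436.8) won't mimic when 7436.8 ≥ 11934 − 343·w*, i.e. w* ≥ 13.11.
Both must hold, so w* = max(9.40, 13.11) = 13.11. The average type's constraint binds.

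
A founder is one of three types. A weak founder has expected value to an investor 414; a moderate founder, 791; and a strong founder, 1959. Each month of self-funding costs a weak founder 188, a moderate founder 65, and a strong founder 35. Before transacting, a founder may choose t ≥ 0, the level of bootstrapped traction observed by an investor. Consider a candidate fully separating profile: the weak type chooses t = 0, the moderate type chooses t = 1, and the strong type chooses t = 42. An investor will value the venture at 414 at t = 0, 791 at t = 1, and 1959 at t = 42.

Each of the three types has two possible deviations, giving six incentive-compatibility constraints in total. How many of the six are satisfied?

Strong (own payoff 1959 − 35×42 = 489): to t=0 gives 414 → no gain ✓; to t=1 gives 791 − 35×1 = 756 → profitable ✗.
Weak (own payoff 414): to t=1 gives 791 − 188×1 = 603 → profitable ✗; to t=42 gives 1959 − 188×42 = -5937 → no gain ✓.
Moderate (own payoff 791 − 65×1 = 726): to t=0 gives 414 → no gain ✓; to t=42 gives 1959 − 65×42 = -771 → no gain ✓.
4 of the 6 constraints hold; not an equilibrium.

4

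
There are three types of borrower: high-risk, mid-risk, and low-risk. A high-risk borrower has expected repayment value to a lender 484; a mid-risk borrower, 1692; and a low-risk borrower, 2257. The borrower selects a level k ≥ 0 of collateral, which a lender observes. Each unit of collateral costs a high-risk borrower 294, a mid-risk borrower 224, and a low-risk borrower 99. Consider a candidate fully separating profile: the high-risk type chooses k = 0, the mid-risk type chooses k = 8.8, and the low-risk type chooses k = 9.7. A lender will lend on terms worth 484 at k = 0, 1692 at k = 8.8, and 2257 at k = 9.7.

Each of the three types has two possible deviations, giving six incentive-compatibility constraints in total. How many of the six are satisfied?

4

Low-risk (own payoff 2257 − 99×9.7 = 1296.7): to k=0 gives 484 → no gain ✓; to k=8.8 gives 1692 − 99×8.8 = 820.8 → no gain ✓.
High-risk (own payoff 484): to k=8.8 gives 1692 − 294×8.8 = -895.2 → no gain ✓; to k=9.7 gives 2257 − 294×9.7 = -594.8 → no gain ✓.
Mid-risk (own payoff 1692 − 224×8.8 = -279.2): to k=0 gives 484 → profitable ✗; to k=9.7 gives 2257 − 224×9.7 = 84.2 → profitable ✗.
4 of the 6 constraints hold; not an equilibrium.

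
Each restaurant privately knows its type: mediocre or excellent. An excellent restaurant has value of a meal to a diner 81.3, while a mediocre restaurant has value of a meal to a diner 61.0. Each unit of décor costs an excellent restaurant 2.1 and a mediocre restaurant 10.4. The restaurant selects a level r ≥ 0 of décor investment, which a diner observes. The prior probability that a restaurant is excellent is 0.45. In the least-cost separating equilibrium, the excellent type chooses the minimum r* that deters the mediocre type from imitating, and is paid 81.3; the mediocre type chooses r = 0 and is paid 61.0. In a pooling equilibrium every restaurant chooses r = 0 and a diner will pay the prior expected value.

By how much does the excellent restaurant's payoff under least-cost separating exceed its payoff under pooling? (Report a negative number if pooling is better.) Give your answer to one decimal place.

Least-cost separating signal: r* solves 61.0 = 81.3 − 10.4·r*, so r* = (81.3 − 61.0)/10.4 ≈ 1.9519.
Excellent type's separating payoff: 81.3 − 2.1 × r* = 81.3 − 2.1 × (81.3 − 61.0)/10.4 = 81.3 − 42.63/10.4 ≈ 77.201.
Pooling payoff: 0.45 × 81.3 + 0.55 × 61.0 = 70.135.
Difference: 77.201 − 70.135 = 7.066, i.e. 7.1 to one decimal place.
The excellent type prefers to separate.

7.1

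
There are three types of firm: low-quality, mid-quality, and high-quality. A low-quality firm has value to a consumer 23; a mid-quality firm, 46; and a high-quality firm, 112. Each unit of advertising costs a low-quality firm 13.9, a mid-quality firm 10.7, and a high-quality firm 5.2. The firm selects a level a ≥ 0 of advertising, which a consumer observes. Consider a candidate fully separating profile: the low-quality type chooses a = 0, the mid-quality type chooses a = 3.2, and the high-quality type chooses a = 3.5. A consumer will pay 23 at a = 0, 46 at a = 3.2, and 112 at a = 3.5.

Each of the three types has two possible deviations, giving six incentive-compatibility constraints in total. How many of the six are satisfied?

3

Mid-quality (own payoff 46 − 10.7×3.2 = 11.76): to a=0 gives 23 → profitable ✗; to a=3.5 gives 112 − 10.7×3.5 = 74.55 → profitable ✗.
High-quality (own payoff 112 − 5.2×3.5 = 93.8): to a=0 gives 23 → no gain ✓; to a=3.2 gives 46 − 5.2×3.2 = 29.36 → no gain ✓.
Low-quality (own payoff 23): to a=3.2 gives 46 − 13.9×3.2 = 1.52 → no gain ✓; to a=3.5 gives 112 − 13.9×3.5 = 63.35 → profitable ✗.
3 of the 6 constraints hold; not an equilibrium.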